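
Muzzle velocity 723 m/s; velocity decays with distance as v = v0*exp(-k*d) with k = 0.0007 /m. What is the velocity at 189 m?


v = v0*exp(-k*d) = 723*exp(-0.0007*189) = 633.4 m/s

633.4 m/s


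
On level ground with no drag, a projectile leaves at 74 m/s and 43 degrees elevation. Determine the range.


R = v0^2 * sin(2*theta) / g = 74^2 * sin(2*43°) / 9.81 = 556.8 m

556.8 m


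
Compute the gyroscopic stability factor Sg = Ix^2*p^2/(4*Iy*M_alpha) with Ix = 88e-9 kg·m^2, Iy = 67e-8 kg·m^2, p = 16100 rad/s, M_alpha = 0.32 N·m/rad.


Sg = Ix^2 * p^2 / (4 * Iy * M_alpha) = (88e-9)^2 * 16100^2 / (4 * 67e-8 * 0.32) = 2.341

2.341


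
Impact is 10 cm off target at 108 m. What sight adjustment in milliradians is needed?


1 mrad subtends 1 cm per 10 m of range, so adj = error_cm / (dist_m / 10) = 10 / (108/10) = 0.9259 mrad

0.9259 mrad


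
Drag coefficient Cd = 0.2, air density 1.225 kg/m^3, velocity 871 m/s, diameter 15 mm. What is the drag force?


A = pi*(d/2)^2 = pi*(15/2000)^2 = 1.76715e-04 m^2
Fd = 0.5*Cd*rho*A*v^2 = 0.5*0.2*1.225*1.76715e-04*871^2 = 16.42 N

16.42 N


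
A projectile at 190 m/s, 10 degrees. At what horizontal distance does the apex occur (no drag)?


R = v0^2*sin(2*theta)/g = 190^2*sin(2*10°)/9.81 = 1258.61 m
apex_dist = R/2 = 1258.61/2 = 629.3 m

629.3 m


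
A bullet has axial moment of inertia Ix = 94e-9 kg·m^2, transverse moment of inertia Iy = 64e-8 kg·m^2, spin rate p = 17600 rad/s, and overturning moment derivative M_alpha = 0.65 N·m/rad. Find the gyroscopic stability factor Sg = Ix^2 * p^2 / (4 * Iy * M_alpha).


Sg = Ix^2 * p^2 / (4 * Iy * M_alpha) = (94e-9)^2 * 17600^2 / (4 * 64e-8 * 0.65) = 1.645

1.645


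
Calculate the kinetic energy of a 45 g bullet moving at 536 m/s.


E = 0.5*m*v^2 = 0.5*0.045*536^2 = 6464 J

6464 J


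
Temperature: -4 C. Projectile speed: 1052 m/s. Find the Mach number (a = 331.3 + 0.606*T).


a = 331.3 + 0.606*(-4) = 328.876 m/s
M = v/a = 1052/328.876 = 3.199

3.199


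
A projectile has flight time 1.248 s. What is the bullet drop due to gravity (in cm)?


drop = 0.5*g*t^2 = 0.5*9.81*1.248^2 = 7.63956 m ≈ 764 cm

764 cm


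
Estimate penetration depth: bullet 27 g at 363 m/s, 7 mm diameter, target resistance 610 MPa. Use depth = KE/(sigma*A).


A = pi*(d/2)^2 = pi*(7/2)^2 = 38.4845 mm^2
E = 0.5*m*v^2 = 0.5*0.027*363^2 = 1778.88 J
depth = E/(sigma*A) = 1778.88 J / (610 MPa * 38.4845 mm^2) = 1778.88/(610 * 38.4845) m = 0.0757759 m ≈ 75.78 mm

75.78 mm


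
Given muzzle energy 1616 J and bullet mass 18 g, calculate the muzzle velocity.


v = sqrt(2*E/m) = sqrt(2*1616/0.018) = 423.7 m/s

423.7 m/s


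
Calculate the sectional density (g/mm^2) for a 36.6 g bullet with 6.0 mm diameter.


SD = m/d^2 = 36.6/6.0^2 = 1.017 g/mm^2

1.017 g/mm^2


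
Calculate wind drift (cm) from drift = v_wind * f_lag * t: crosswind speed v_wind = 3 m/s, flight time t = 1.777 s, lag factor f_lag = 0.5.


drift = v_wind * lag * t = 3 * 0.5 * 1.777 = 2.6655 m ≈ 266.5 cm

266.5 cm


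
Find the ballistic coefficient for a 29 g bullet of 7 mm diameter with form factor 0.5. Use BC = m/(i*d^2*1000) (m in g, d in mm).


BC = m/(i*d^2*1000) = 29/(0.5 * 7^2 * 1000) = 0.001184

0.001184


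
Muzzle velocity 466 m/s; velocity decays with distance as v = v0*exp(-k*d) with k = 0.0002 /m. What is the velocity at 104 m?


v = v0*exp(-k*d) = 466*exp(-0.0002*104) = 456.4 m/s

456.4 m/s


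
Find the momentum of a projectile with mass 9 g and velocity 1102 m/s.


p = m*v = 0.009*1102 = 9.918 kg·m/s

9.918 kg·m/s


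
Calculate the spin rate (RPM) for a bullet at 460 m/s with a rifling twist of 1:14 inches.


twist_m = 14*0.0254 = 0.3556 m
spin = v/twist = 460/0.3556 = 1293.588 rev/s
RPM = spin*60 = 1293.588*60 ≈ 77615 RPM

77615 RPM


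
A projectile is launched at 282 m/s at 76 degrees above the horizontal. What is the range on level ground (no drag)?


R = v0^2 * sin(2*theta) / g = 282^2 * sin(2*76°) / 9.81 = 3806 m

3806 m


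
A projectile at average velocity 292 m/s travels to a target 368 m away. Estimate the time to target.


t = d/v = 368/292 = 1.26 s

1.26 s


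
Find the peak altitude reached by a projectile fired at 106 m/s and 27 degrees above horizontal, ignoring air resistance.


H = (v0*sin(theta))^2 / (2g) = (106*sin(27°))^2 / (2*9.81) = 118 m

118 m


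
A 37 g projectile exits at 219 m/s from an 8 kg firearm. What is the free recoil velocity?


v_recoil = m_p * v_p / m_gun = 0.037 * 219 / 8 = 1.013 m/s

1.013 m/s


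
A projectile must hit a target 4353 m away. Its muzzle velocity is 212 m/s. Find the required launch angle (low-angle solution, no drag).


sin(2*theta) = R*g/v0^2 = 4353*9.81/212^2 = 0.950136, theta = arcsin(0.950136)/2 = 35.92°

35.92 degrees


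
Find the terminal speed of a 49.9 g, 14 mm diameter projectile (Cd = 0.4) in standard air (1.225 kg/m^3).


A = pi*(d/2)^2 = pi*(14/2000)^2 = 1.53938e-04 m^2
vt = sqrt(2mg/(Cd*rho*A)) = sqrt(2*0.0499*9.81/(0.4 * 1.225 * 1.53938e-04)) = 113.9 m/s

113.9 m/s


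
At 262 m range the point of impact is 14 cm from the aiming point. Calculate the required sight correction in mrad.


1 mrad subtends 1 cm per 10 m of range, so adj = error_cm / (dist_m / 10) = 14 / (262/10) = 0.5344 mrad

0.5344 mrad


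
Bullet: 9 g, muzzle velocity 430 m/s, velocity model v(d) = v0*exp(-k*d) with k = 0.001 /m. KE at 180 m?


v = v0*exp(-k*d) = 430*exp(-0.001*180) = 359.166 m/s
E = 0.5*m*v^2 = 0.5*0.009*359.166^2 = 580.5 J

580.5 J


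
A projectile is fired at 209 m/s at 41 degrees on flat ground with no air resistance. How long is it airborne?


T = 2*v0*sin(theta)/g = 2*209*sin(41°)/9.81 = 27.95 s

27.95 s


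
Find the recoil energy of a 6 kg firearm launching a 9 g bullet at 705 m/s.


v_r = m_p*v_p/m_gun = 0.009*705/6 = 1.0575 m/s, E_r = 0.5*m_gun*v_r^2 = 0.5*6*1.0575^2 = 3.355 J

3.355 J


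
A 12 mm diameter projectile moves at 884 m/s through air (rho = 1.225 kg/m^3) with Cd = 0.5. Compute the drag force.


A = pi*(d/2)^2 = pi*(12/2000)^2 = 1.13097e-04 m^2
Fd = 0.5*Cd*rho*A*v^2 = 0.5*0.5*1.225*1.13097e-04*884^2 = 27.07 N

27.07 N


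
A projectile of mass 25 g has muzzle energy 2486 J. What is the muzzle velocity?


v = sqrt(2*E/m) = sqrt(2*2486/0.025) = 446 m/s

446 m/s


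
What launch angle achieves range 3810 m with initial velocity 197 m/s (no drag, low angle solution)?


sin(2*theta) = R*g/v0^2 = 3810*9.81/197^2 = 0.963078, theta = arcsin(0.963078)/2 = 37.19°

37.19 degrees


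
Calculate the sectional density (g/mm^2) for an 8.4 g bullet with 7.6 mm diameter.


SD = m/d^2 = 8.4/7.6^2 = 0.1454 g/mm^2

0.1454 g/mm^2


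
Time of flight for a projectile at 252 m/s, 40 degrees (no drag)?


T = 2*v0*sin(theta)/g = 2*252*sin(40°)/9.81 = 33.02 s

33.02 s


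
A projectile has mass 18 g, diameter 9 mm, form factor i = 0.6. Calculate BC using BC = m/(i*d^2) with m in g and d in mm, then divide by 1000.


BC = m/(i*d^2*1000) = 18/(0.6 * 9^2 * 1000) = 0.0003704

0.0003704


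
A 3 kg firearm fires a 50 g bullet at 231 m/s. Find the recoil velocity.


v_recoil = m_p * v_p / m_gun = 0.05 * 231 / 3 = 3.85 m/s

3.85 m/s


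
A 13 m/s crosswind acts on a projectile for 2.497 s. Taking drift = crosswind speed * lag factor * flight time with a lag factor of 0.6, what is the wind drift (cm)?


drift = v_wind * lag * t = 13 * 0.6 * 2.497 = 19.4766 m ≈ 1948 cm

1948 cm


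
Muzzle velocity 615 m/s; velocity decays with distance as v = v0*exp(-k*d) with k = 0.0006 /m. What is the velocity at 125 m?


v = v0*exp(-k*d) = 615*exp(-0.0006*125) = 570.6 m/s

570.6 m/s


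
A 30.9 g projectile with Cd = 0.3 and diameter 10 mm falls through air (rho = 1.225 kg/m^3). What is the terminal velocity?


A = pi*(d/2)^2 = pi*(10/2000)^2 = 7.85398e-05 m^2
vt = sqrt(2mg/(Cd*rho*A)) = sqrt(2*0.0309*9.81/(0.3 * 1.225 * 7.85398e-05)) = 144.9 m/s

144.9 m/s


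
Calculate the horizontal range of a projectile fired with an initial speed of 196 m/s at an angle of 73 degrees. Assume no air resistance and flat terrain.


R = v0^2 * sin(2*theta) / g = 196^2 * sin(2*73°) / 9.81 = 2190 m

2190 m


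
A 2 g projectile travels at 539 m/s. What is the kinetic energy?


E = 0.5*m*v^2 = 0.5*0.002*539^2 = 290.5 J

290.5 J


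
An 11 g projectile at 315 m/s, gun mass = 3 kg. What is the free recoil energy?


v_r = m_p*v_p/m_gun = 0.011*315/3 = 1.155 m/s, E_r = 0.5*m_gun*v_r^2 = 0.5*3*1.155^2 = 2.001 J

2.001 J


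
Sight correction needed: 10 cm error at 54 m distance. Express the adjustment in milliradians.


1 mrad subtends 1 cm per 10 m of range, so adj = error_cm / (dist_m / 10) = 10 / (54/10) = 1.852 mrad

1.852 mrad


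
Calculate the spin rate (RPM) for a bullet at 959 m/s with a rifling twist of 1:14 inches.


twist_m = 14*0.0254 = 0.3556 m
spin = v/twist = 959/0.3556 = 2696.85 rev/s
RPM = spin*60 = 2696.85*60 ≈ 161811 RPM

161811 RPM


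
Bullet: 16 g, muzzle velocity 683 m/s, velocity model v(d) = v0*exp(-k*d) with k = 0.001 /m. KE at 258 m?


v = v0*exp(-k*d) = 683*exp(-0.001*258) = 527.683 m/s
E = 0.5*m*v^2 = 0.5*0.016*527.683^2 = 2228 J

2228 J


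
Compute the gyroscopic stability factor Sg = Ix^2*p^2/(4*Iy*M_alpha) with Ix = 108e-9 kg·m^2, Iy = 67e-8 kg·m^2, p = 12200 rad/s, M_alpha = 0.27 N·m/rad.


Sg = Ix^2 * p^2 / (4 * Iy * M_alpha) = (108e-9)^2 * 12200^2 / (4 * 67e-8 * 0.27) = 2.399

2.399


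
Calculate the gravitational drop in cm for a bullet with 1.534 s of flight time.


drop = 0.5*g*t^2 = 0.5*9.81*1.534^2 = 11.5422 m ≈ 1154 cm

1154 cm


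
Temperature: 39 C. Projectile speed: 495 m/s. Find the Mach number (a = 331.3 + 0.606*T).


a = 331.3 + 0.606*(39) = 354.934 m/s
M = v/a = 495/354.934 = 1.395

1.395


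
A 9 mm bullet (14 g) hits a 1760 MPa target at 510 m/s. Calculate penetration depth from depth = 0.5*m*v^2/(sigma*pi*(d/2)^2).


A = pi*(d/2)^2 = pi*(9/2)^2 = 63.6173 mm^2
E = 0.5*m*v^2 = 0.5*0.014*510^2 = 1820.7 J
depth = E/(sigma*A) = 1820.7 J / (1760 MPa * 63.6173 mm^2) = 1820.7/(1760 * 63.6173) m = 0.0162611 m ≈ 16.26 mm

16.26 mm


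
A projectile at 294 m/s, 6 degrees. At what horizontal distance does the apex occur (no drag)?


R = v0^2*sin(2*theta)/g = 294^2*sin(2*6°)/9.81 = 1831.91 m
apex_dist = R/2 = 1831.91/2 = 916 m

916 m


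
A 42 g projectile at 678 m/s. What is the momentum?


p = m*v = 0.042*678 = 28.48 kg·m/s

28.48 kg·m/s


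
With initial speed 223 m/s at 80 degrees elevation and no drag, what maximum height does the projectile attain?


H = (v0*sin(theta))^2 / (2g) = (223*sin(80°))^2 / (2*9.81) = 2458 m

2458 m


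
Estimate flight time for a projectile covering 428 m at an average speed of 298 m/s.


t = d/v = 428/298 = 1.436 s

1.436 s


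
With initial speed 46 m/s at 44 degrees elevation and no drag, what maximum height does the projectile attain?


H = (v0*sin(theta))^2 / (2g) = (46*sin(44°))^2 / (2*9.81) = 52.04 m

52.04 m


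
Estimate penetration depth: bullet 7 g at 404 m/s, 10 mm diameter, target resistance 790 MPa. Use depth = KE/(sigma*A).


A = pi*(d/2)^2 = pi*(10/2)^2 = 78.5398 mm^2
E = 0.5*m*v^2 = 0.5*0.007*404^2 = 571.256 J
depth = E/(sigma*A) = 571.256 J / (790 MPa * 78.5398 mm^2) = 571.256/(790 * 78.5398) m = 0.00920691 m ≈ 9.207 mm

9.207 mm


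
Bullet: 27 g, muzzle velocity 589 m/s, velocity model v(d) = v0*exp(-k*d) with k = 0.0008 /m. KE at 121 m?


v = v0*exp(-k*d) = 589*exp(-0.0008*121) = 534.657 m/s
E = 0.5*m*v^2 = 0.5*0.027*534.657^2 = 3859 J

3859 J


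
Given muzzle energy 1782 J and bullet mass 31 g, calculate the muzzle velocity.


v = sqrt(2*E/m) = sqrt(2*1782/0.031) = 339.1 m/s

339.1 m/s


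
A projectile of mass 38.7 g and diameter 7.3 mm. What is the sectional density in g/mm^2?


SD = m/d^2 = 38.7/7.3^2 = 0.7262 g/mm^2

0.7262 g/mm^2


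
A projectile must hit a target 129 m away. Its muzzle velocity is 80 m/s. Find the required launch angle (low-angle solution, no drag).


sin(2*theta) = R*g/v0^2 = 129*9.81/80^2 = 0.197733, theta = arcsin(0.197733)/2 = 5.702°

5.702 degrees


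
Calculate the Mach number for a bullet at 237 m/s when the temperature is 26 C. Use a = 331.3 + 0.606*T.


a = 331.3 + 0.606*(26) = 347.056 m/s
M = v/a = 237/347.056 = 0.6829

0.6829


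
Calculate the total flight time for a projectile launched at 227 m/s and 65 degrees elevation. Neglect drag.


T = 2*v0*sin(theta)/g = 2*227*sin(65°)/9.81 = 41.94 s

41.94 s


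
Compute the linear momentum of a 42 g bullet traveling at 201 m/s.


p = m*v = 0.042*201 = 8.442 kg·m/s

8.442 kg·m/s


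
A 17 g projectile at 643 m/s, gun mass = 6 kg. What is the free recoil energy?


v_r = m_p*v_p/m_gun = 0.017*643/6 = 1.82183 m/s, E_r = 0.5*m_gun*v_r^2 = 0.5*6*1.82183^2 = 9.957 J

9.957 J


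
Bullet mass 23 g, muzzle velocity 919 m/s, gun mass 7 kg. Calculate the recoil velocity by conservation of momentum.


v_recoil = m_p * v_p / m_gun = 0.023 * 919 / 7 = 3.02 m/s

3.02 m/s


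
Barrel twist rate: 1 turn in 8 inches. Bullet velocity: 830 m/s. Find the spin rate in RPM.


twist_m = 8*0.0254 = 0.2032 m
spin = v/twist = 830/0.2032 = 4084.646 rev/s
RPM = spin*60 = 4084.646*60 ≈ 245079 RPM

245079 RPM


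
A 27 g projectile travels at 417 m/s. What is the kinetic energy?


E = 0.5*m*v^2 = 0.5*0.027*417^2 = 2348 J

2348 J


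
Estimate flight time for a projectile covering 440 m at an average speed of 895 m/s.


t = d/v = 440/895 = 0.4916 s

0.4916 s


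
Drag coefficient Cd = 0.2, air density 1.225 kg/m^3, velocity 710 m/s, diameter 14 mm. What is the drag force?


A = pi*(d/2)^2 = pi*(14/2000)^2 = 1.53938e-04 m^2
Fd = 0.5*Cd*rho*A*v^2 = 0.5*0.2*1.225*1.53938e-04*710^2 = 9.506 N

9.506 N


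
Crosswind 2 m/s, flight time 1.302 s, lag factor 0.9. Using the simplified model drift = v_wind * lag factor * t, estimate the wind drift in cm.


drift = v_wind * lag * t = 2 * 0.9 * 1.302 = 2.3436 m ≈ 234.4 cm

234.4 cm


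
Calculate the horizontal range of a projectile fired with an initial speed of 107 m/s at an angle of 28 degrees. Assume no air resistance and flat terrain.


R = v0^2 * sin(2*theta) / g = 107^2 * sin(2*28°) / 9.81 = 967.5 m

967.5 m


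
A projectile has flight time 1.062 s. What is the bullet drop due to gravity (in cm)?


drop = 0.5*g*t^2 = 0.5*9.81*1.062^2 = 5.53207 m ≈ 553.2 cm

553.2 cm


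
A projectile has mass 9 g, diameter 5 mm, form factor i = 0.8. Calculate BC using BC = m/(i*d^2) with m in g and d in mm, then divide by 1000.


BC = m/(i*d^2*1000) = 9/(0.8 * 5^2 * 1000) = 0.00045

0.00045


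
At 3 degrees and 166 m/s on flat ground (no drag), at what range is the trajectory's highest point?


R = v0^2*sin(2*theta)/g = 166^2*sin(2*3°)/9.81 = 293.617 m
apex_dist = R/2 = 293.617/2 = 146.8 m

146.8 m


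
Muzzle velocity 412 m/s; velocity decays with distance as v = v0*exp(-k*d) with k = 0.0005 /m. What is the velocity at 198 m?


v = v0*exp(-k*d) = 412*exp(-0.0005*198) = 373.2 m/s

373.2 m/s


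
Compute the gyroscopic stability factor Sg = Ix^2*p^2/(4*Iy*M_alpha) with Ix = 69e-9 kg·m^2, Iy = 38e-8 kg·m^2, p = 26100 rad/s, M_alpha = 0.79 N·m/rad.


Sg = Ix^2 * p^2 / (4 * Iy * M_alpha) = (69e-9)^2 * 26100^2 / (4 * 38e-8 * 0.79) = 2.701

2.701


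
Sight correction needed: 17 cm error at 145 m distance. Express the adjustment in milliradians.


1 mrad subtends 1 cm per 10 m of range, so adj = error_cm / (dist_m / 10) = 17 / (145/10) = 1.172 mrad

1.172 mrad


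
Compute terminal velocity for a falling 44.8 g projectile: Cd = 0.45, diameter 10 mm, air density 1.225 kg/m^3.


A = pi*(d/2)^2 = pi*(10/2000)^2 = 7.85398e-05 m^2
vt = sqrt(2mg/(Cd*rho*A)) = sqrt(2*0.0448*9.81/(0.45 * 1.225 * 7.85398e-05)) = 142.5 m/s

142.5 m/s


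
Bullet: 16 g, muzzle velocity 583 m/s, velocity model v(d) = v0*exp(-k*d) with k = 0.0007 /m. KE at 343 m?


v = v0*exp(-k*d) = 583*exp(-0.0007*343) = 458.558 m/s
E = 0.5*m*v^2 = 0.5*0.016*458.558^2 = 1682 J

1682 J


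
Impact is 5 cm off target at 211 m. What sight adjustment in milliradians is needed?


1 mrad subtends 1 cm per 10 m of range, so adj = error_cm / (dist_m / 10) = 5 / (211/10) = 0.237 mrad

0.237 mrad


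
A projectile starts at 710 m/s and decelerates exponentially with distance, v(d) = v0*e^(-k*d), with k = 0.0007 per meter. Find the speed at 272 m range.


v = v0*exp(-k*d) = 710*exp(-0.0007*272) = 586.9 m/s

586.9 m/s


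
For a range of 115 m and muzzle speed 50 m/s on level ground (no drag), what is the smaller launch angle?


sin(2*theta) = R*g/v0^2 = 115*9.81/50^2 = 0.45126, theta = arcsin(0.45126)/2 = 13.41°

13.41 degrees


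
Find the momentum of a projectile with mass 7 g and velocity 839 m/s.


p = m*v = 0.007*839 = 5.873 kg·m/s

5.873 kg·m/s


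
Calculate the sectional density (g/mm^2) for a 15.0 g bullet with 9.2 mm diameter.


SD = m/d^2 = 15.0/9.2^2 = 0.1772 g/mm^2

0.1772 g/mm^2


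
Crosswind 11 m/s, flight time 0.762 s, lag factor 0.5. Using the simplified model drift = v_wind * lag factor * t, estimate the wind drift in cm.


drift = v_wind * lag * t = 11 * 0.5 * 0.762 = 4.191 m ≈ 419.1 cm

419.1 cm


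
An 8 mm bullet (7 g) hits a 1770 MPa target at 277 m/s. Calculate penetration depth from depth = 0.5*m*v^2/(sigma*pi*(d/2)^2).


A = pi*(d/2)^2 = pi*(8/2)^2 = 50.2655 mm^2
E = 0.5*m*v^2 = 0.5*0.007*277^2 = 268.552 J
depth = E/(sigma*A) = 268.552 J / (1770 MPa * 50.2655 mm^2) = 268.552/(1770 * 50.2655) m = 0.00301845 m ≈ 3.018 mm

3.018 mm


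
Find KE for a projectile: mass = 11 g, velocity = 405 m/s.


E = 0.5*m*v^2 = 0.5*0.011*405^2 = 902.1 J

902.1 J


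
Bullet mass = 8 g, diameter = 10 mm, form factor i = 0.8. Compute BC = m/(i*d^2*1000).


BC = m/(i*d^2*1000) = 8/(0.8 * 10^2 * 1000) = 0.0001

0.0001


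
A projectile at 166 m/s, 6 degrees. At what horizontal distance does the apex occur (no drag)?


R = v0^2*sin(2*theta)/g = 166^2*sin(2*6°)/9.81 = 584.018 m
apex_dist = R/2 = 584.018/2 = 292 m

292 m


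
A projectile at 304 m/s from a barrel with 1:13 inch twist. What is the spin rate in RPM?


twist_m = 13*0.0254 = 0.3302 m
spin = v/twist = 304/0.3302 = 920.6541 rev/s
RPM = spin*60 = 920.6541*60 ≈ 55239 RPM

55239 RPM


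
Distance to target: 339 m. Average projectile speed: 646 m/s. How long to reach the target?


t = d/v = 339/646 = 0.5248 s

0.5248 s


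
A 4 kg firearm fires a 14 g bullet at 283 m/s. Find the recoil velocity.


v_recoil = m_p * v_p / m_gun = 0.014 * 283 / 4 = 0.9905 m/s

0.9905 m/s


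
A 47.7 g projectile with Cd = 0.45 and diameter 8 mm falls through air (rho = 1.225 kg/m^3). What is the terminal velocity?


A = pi*(d/2)^2 = pi*(8/2000)^2 = 5.02655e-05 m^2
vt = sqrt(2mg/(Cd*rho*A)) = sqrt(2*0.0477*9.81/(0.45 * 1.225 * 5.02655e-05)) = 183.8 m/s

183.8 m/s


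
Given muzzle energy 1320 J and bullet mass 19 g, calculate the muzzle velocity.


v = sqrt(2*E/m) = sqrt(2*1320/0.019) = 372.8 m/s

372.8 m/s


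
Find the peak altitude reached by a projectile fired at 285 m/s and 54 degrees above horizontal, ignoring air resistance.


H = (v0*sin(theta))^2 / (2g) = (285*sin(54°))^2 / (2*9.81) = 2710 m

2710 m


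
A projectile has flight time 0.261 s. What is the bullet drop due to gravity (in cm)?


drop = 0.5*g*t^2 = 0.5*9.81*0.261^2 = 0.334134 m ≈ 33.41 cm

33.41 cm


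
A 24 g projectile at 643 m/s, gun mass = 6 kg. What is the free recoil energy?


v_r = m_p*v_p/m_gun = 0.024*643/6 = 2.572 m/s, E_r = 0.5*m_gun*v_r^2 = 0.5*6*2.572^2 = 19.85 J

19.85 J


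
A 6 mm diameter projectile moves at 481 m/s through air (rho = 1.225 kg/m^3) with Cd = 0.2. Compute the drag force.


A = pi*(d/2)^2 = pi*(6/2000)^2 = 2.82743e-05 m^2
Fd = 0.5*Cd*rho*A*v^2 = 0.5*0.2*1.225*2.82743e-05*481^2 = 0.8013 N

0.8013 N


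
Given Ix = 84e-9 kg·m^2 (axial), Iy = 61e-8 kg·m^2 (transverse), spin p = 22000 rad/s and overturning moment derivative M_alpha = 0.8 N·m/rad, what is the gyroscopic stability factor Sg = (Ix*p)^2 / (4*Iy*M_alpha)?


Sg = Ix^2 * p^2 / (4 * Iy * M_alpha) = (84e-9)^2 * 22000^2 / (4 * 61e-8 * 0.8) = 1.75

1.75


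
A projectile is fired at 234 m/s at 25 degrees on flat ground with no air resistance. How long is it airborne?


T = 2*v0*sin(theta)/g = 2*234*sin(25°)/9.81 = 20.16 s

20.16 s


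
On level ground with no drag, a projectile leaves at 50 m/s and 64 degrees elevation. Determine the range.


R = v0^2 * sin(2*theta) / g = 50^2 * sin(2*64°) / 9.81 = 200.8 m

200.8 m


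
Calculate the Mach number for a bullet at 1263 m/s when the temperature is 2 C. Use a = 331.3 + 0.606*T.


a = 331.3 + 0.606*(2) = 332.512 m/s
M = v/a = 1263/332.512 = 3.798

3.798


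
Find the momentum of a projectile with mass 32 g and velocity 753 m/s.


p = m*v = 0.032*753 = 24.1 kg·m/s

24.1 kg·m/s


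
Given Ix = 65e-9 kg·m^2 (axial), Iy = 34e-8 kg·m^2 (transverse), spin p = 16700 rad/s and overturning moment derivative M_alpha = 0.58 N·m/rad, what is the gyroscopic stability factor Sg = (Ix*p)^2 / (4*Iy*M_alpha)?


Sg = Ix^2 * p^2 / (4 * Iy * M_alpha) = (65e-9)^2 * 16700^2 / (4 * 34e-8 * 0.58) = 1.494

1.494


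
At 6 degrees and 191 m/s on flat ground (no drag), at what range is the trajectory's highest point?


R = v0^2*sin(2*theta)/g = 191^2*sin(2*6°)/9.81 = 773.173 m
apex_dist = R/2 = 773.173/2 = 386.6 m

386.6 m


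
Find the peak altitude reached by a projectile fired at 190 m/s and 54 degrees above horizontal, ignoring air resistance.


H = (v0*sin(theta))^2 / (2g) = (190*sin(54°))^2 / (2*9.81) = 1204 m

1204 m


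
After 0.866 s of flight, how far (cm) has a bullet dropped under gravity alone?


drop = 0.5*g*t^2 = 0.5*9.81*0.866^2 = 3.67853 m ≈ 367.9 cm

367.9 cm


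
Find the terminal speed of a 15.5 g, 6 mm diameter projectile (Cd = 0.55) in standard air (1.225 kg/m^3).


A = pi*(d/2)^2 = pi*(6/2000)^2 = 2.82743e-05 m^2
vt = sqrt(2mg/(Cd*rho*A)) = sqrt(2*0.0155*9.81/(0.55 * 1.225 * 2.82743e-05)) = 126.3 m/s

126.3 m/s


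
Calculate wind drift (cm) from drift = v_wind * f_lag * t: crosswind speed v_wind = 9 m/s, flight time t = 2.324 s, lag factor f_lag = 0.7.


drift = v_wind * lag * t = 9 * 0.7 * 2.324 = 14.6412 m ≈ 1464 cm

1464 cm


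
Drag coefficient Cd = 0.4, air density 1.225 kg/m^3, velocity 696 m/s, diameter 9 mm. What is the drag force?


A = pi*(d/2)^2 = pi*(9/2000)^2 = 6.36173e-05 m^2
Fd = 0.5*Cd*rho*A*v^2 = 0.5*0.4*1.225*6.36173e-05*696^2 = 7.55 N

7.55 N


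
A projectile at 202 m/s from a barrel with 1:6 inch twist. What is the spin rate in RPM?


twist_m = 6*0.0254 = 0.1524 m
spin = v/twist = 202/0.1524 = 1325.459 rev/s
RPM = spin*60 = 1325.459*60 ≈ 79528 RPM

79528 RPM


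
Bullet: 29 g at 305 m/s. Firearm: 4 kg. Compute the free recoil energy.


v_r = m_p*v_p/m_gun = 0.029*305/4 = 2.21125 m/s, E_r = 0.5*m_gun*v_r^2 = 0.5*4*2.21125^2 = 9.779 J

9.779 J


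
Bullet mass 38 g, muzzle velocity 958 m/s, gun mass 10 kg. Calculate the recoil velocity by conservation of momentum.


v_recoil = m_p * v_p / m_gun = 0.038 * 958 / 10 = 3.64 m/s

3.64 m/s


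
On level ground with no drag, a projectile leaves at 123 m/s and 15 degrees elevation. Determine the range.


R = v0^2 * sin(2*theta) / g = 123^2 * sin(2*15°) / 9.81 = 771.1 m

771.1 m


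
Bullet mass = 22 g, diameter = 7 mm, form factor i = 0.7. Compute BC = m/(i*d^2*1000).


BC = m/(i*d^2*1000) = 22/(0.7 * 7^2 * 1000) = 0.0006414

0.0006414


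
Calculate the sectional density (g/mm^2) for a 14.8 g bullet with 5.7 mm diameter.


SD = m/d^2 = 14.8/5.7^2 = 0.4555 g/mm^2

0.4555 g/mm^2


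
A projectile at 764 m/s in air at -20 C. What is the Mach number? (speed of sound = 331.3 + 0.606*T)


a = 331.3 + 0.606*(-20) = 319.18 m/s
M = v/a = 764/319.18 = 2.394

2.394


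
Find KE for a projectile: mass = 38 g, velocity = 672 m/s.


E = 0.5*m*v^2 = 0.5*0.038*672^2 = 8580 J

8580 J


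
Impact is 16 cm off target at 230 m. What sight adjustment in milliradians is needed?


1 mrad subtends 1 cm per 10 m of range, so adj = error_cm / (dist_m / 10) = 16 / (230/10) = 0.6957 mrad

0.6957 mrad


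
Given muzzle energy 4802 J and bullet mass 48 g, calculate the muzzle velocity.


v = sqrt(2*E/m) = sqrt(2*4802/0.048) = 447.3 m/s

447.3 m/s


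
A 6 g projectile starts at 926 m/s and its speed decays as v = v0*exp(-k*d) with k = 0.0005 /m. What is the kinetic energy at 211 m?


v = v0*exp(-k*d) = 926*exp(-0.0005*211) = 833.284 m/s
E = 0.5*m*v^2 = 0.5*0.006*833.284^2 = 2083 J

2083 J


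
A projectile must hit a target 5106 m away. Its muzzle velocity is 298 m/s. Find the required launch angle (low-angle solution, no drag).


sin(2*theta) = R*g/v0^2 = 5106*9.81/298^2 = 0.56405, theta = arcsin(0.56405)/2 = 17.17°

17.17 degrees


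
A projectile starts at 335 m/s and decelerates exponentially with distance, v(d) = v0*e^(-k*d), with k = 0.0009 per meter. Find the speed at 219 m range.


v = v0*exp(-k*d) = 335*exp(-0.0009*219) = 275.1 m/s

275.1 m/s


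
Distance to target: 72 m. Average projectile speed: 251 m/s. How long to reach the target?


t = d/v = 72/251 = 0.2869 s

0.2869 s


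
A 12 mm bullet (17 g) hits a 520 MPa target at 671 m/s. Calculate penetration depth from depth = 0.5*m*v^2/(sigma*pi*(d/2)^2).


A = pi*(d/2)^2 = pi*(12/2)^2 = 113.097 mm^2
E = 0.5*m*v^2 = 0.5*0.017*671^2 = 3827.05 J
depth = E/(sigma*A) = 3827.05 J / (520 MPa * 113.097 mm^2) = 3827.05/(520 * 113.097) m = 0.0650741 m ≈ 65.07 mm

65.07 mm


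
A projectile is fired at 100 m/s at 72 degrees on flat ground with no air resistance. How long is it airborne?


T = 2*v0*sin(theta)/g = 2*100*sin(72°)/9.81 = 19.39 s

19.39 s


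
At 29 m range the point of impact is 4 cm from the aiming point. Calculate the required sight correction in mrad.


1 mrad subtends 1 cm per 10 m of range, so adj = error_cm / (dist_m / 10) = 4 / (29/10) = 1.379 mrad

1.379 mrad


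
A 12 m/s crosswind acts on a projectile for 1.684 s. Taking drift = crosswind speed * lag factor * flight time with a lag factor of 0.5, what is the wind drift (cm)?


drift = v_wind * lag * t = 12 * 0.5 * 1.684 = 10.104 m ≈ 1010 cm

1010 cm


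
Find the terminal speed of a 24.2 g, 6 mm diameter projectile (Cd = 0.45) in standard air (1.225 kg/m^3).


A = pi*(d/2)^2 = pi*(6/2000)^2 = 2.82743e-05 m^2
vt = sqrt(2mg/(Cd*rho*A)) = sqrt(2*0.0242*9.81/(0.45 * 1.225 * 2.82743e-05)) = 174.5 m/s

174.5 m/s


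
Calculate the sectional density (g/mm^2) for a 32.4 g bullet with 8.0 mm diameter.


SD = m/d^2 = 32.4/8.0^2 = 0.5062 g/mm^2

0.5062 g/mm^2


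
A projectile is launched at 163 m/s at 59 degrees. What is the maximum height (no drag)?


H = (v0*sin(theta))^2 / (2g) = (163*sin(59°))^2 / (2*9.81) = 995 m

995 m


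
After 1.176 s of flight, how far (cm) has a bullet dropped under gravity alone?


drop = 0.5*g*t^2 = 0.5*9.81*1.176^2 = 6.7835 m ≈ 678.3 cm

678.3 cm


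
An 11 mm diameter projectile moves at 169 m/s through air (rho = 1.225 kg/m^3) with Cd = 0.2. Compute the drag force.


A = pi*(d/2)^2 = pi*(11/2000)^2 = 9.50332e-05 m^2
Fd = 0.5*Cd*rho*A*v^2 = 0.5*0.2*1.225*9.50332e-05*169^2 = 0.3325 N

0.3325 N


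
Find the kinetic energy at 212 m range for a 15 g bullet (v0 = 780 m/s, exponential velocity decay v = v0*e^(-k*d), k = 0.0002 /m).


v = v0*exp(-k*d) = 780*exp(-0.0002*212) = 747.619 m/s
E = 0.5*m*v^2 = 0.5*0.015*747.619^2 = 4192 J

4192 J


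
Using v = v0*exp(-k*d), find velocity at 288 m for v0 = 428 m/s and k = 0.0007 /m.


v = v0*exp(-k*d) = 428*exp(-0.0007*288) = 349.9 m/s

349.9 m/s


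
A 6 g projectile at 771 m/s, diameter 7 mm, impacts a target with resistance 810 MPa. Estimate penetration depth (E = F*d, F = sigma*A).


A = pi*(d/2)^2 = pi*(7/2)^2 = 38.4845 mm^2
E = 0.5*m*v^2 = 0.5*0.006*771^2 = 1783.32 J
depth = E/(sigma*A) = 1783.32 J / (810 MPa * 38.4845 mm^2) = 1783.32/(810 * 38.4845) m = 0.0572083 m ≈ 57.21 mm

57.21 mm


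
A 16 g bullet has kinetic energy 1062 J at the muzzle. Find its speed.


v = sqrt(2*E/m) = sqrt(2*1062/0.016) = 364.3 m/s

364.3 m/s


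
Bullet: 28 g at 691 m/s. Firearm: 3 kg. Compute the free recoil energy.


v_r = m_p*v_p/m_gun = 0.028*691/3 = 6.44933 m/s, E_r = 0.5*m_gun*v_r^2 = 0.5*3*6.44933^2 = 62.39 J

62.39 J


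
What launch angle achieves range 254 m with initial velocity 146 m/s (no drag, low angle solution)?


sin(2*theta) = R*g/v0^2 = 254*9.81/146^2 = 0.116895, theta = arcsin(0.116895)/2 = 3.356°

3.356 degrees


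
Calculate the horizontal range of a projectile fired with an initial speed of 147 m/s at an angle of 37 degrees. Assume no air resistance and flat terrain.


R = v0^2 * sin(2*theta) / g = 147^2 * sin(2*37°) / 9.81 = 2117 m

2117 m


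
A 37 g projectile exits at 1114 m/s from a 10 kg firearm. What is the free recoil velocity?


v_recoil = m_p * v_p / m_gun = 0.037 * 1114 / 10 = 4.122 m/s

4.122 m/s


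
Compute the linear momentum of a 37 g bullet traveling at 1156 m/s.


p = m*v = 0.037*1156 = 42.77 kg·m/s

42.77 kg·m/s


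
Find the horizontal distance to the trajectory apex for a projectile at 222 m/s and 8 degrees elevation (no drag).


R = v0^2*sin(2*theta)/g = 222^2*sin(2*8°)/9.81 = 1384.76 m
apex_dist = R/2 = 1384.76/2 = 692.4 m

692.4 m


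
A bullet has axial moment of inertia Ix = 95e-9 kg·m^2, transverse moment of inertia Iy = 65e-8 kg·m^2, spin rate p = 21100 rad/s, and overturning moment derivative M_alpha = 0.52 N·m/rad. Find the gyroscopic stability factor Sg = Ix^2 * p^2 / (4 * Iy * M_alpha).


Sg = Ix^2 * p^2 / (4 * Iy * M_alpha) = (95e-9)^2 * 21100^2 / (4 * 65e-8 * 0.52) = 2.972

2.972


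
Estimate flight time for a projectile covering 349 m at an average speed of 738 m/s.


t = d/v = 349/738 = 0.4729 s

0.4729 s


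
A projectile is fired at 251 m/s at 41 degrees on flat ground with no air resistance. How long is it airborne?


T = 2*v0*sin(theta)/g = 2*251*sin(41°)/9.81 = 33.57 s

33.57 s


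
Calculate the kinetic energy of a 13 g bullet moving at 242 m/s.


E = 0.5*m*v^2 = 0.5*0.013*242^2 = 380.7 J

380.7 J


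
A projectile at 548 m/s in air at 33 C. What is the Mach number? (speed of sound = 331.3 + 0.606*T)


a = 331.3 + 0.606*(33) = 351.298 m/s
M = v/a = 548/351.298 = 1.56

1.56


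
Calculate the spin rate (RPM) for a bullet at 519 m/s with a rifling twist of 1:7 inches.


twist_m = 7*0.0254 = 0.1778 m
spin = v/twist = 519/0.1778 = 2919.01 rev/s
RPM = spin*60 = 2919.01*60 ≈ 175141 RPM

175141 RPM


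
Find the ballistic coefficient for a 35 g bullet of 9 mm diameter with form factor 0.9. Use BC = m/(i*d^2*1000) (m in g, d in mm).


BC = m/(i*d^2*1000) = 35/(0.9 * 9^2 * 1000) = 0.0004801

0.0004801


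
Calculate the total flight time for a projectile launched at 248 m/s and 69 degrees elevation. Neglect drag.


T = 2*v0*sin(theta)/g = 2*248*sin(69°)/9.81 = 47.2 s

47.2 s


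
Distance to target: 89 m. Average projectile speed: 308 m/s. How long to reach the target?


t = d/v = 89/308 = 0.289 s

0.289 s


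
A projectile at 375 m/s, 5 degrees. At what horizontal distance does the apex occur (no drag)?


R = v0^2*sin(2*theta)/g = 375^2*sin(2*5°)/9.81 = 2489.22 m
apex_dist = R/2 = 2489.22/2 = 1245 m

1245 m


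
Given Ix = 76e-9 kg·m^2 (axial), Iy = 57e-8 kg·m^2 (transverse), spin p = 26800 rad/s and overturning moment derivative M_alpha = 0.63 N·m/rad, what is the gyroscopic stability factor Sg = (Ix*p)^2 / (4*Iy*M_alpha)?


Sg = Ix^2 * p^2 / (4 * Iy * M_alpha) = (76e-9)^2 * 26800^2 / (4 * 57e-8 * 0.63) = 2.888

2.888


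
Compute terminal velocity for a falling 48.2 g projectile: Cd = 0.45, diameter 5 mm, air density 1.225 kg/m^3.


A = pi*(d/2)^2 = pi*(5/2000)^2 = 1.96350e-05 m^2
vt = sqrt(2mg/(Cd*rho*A)) = sqrt(2*0.0482*9.81/(0.45 * 1.225 * 1.96350e-05)) = 295.6 m/s

295.6 m/s


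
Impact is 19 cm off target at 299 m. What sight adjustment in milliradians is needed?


1 mrad subtends 1 cm per 10 m of range, so adj = error_cm / (dist_m / 10) = 19 / (299/10) = 0.6355 mrad

0.6355 mrad


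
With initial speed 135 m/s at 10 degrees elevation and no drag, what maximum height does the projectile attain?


H = (v0*sin(theta))^2 / (2g) = (135*sin(10°))^2 / (2*9.81) = 28.01 m

28.01 m


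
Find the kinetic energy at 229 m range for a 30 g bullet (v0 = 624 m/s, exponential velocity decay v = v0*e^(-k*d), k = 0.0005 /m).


v = v0*exp(-k*d) = 624*exp(-0.0005*229) = 556.491 m/s
E = 0.5*m*v^2 = 0.5*0.03*556.491^2 = 4645 J

4645 J


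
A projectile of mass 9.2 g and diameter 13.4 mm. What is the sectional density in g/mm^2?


SD = m/d^2 = 9.2/13.4^2 = 0.05124 g/mm^2

0.05124 g/mm^2


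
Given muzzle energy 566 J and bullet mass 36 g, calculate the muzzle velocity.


v = sqrt(2*E/m) = sqrt(2*566/0.036) = 177.3 m/s

177.3 m/s


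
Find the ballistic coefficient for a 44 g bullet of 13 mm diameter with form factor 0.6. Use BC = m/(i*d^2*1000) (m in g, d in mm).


BC = m/(i*d^2*1000) = 44/(0.6 * 13^2 * 1000) = 0.0004339

0.0004339


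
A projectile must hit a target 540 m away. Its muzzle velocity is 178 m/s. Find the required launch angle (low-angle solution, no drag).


sin(2*theta) = R*g/v0^2 = 540*9.81/178^2 = 0.167195, theta = arcsin(0.167195)/2 = 4.812°

4.812 degrees


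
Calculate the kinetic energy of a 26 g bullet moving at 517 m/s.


E = 0.5*m*v^2 = 0.5*0.026*517^2 = 3475 J

3475 J


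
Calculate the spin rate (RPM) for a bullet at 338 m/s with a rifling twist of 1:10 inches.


twist_m = 10*0.0254 = 0.254 m
spin = v/twist = 338/0.254 = 1330.709 rev/s
RPM = spin*60 = 1330.709*60 ≈ 79843 RPM

79843 RPM


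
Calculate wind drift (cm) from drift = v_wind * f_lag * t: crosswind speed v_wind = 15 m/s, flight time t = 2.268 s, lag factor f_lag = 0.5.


drift = v_wind * lag * t = 15 * 0.5 * 2.268 = 17.01 m ≈ 1701 cm

1701 cm


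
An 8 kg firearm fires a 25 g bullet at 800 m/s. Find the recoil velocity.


v_recoil = m_p * v_p / m_gun = 0.025 * 800 / 8 = 2.5 m/s

2.5 m/s


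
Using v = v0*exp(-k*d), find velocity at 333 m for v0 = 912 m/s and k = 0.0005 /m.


v = v0*exp(-k*d) = 912*exp(-0.0005*333) = 772.1 m/s

772.1 m/s


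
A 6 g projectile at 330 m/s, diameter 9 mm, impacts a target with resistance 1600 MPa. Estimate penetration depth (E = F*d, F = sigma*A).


A = pi*(d/2)^2 = pi*(9/2)^2 = 63.6173 mm^2
E = 0.5*m*v^2 = 0.5*0.006*330^2 = 326.7 J
depth = E/(sigma*A) = 326.7 J / (1600 MPa * 63.6173 mm^2) = 326.7/(1600 * 63.6173) m = 0.00320962 m ≈ 3.21 mm

3.21 mm


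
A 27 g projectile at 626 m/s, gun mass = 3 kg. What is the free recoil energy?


v_r = m_p*v_p/m_gun = 0.027*626/3 = 5.634 m/s, E_r = 0.5*m_gun*v_r^2 = 0.5*3*5.634^2 = 47.61 J

47.61 J


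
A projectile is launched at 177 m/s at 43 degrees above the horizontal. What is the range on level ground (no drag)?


R = v0^2 * sin(2*theta) / g = 177^2 * sin(2*43°) / 9.81 = 3186 m

3186 m


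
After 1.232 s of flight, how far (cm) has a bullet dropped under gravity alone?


drop = 0.5*g*t^2 = 0.5*9.81*1.232^2 = 7.44493 m ≈ 744.5 cm

744.5 cm


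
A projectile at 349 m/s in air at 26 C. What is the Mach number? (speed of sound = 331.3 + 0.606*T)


a = 331.3 + 0.606*(26) = 347.056 m/s
M = v/a = 349/347.056 = 1.006

1.006


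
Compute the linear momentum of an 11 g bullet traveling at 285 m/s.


p = m*v = 0.011*285 = 3.135 kg·m/s

3.135 kg·m/s


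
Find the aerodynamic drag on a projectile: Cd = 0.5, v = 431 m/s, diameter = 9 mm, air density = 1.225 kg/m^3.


A = pi*(d/2)^2 = pi*(9/2000)^2 = 6.36173e-05 m^2
Fd = 0.5*Cd*rho*A*v^2 = 0.5*0.5*1.225*6.36173e-05*431^2 = 3.619 N

3.619 N


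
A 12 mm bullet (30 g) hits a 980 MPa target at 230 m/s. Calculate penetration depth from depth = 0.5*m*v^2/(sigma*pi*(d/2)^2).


A = pi*(d/2)^2 = pi*(12/2)^2 = 113.097 mm^2
E = 0.5*m*v^2 = 0.5*0.03*230^2 = 793.5 J
depth = E/(sigma*A) = 793.5 J / (980 MPa * 113.097 mm^2) = 793.5/(980 * 113.097) m = 0.00715927 m ≈ 7.159 mm

7.159 mm


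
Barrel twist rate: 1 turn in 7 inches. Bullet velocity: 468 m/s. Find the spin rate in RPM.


twist_m = 7*0.0254 = 0.1778 m
spin = v/twist = 468/0.1778 = 2632.171 rev/s
RPM = spin*60 = 2632.171*60 ≈ 157930 RPM

157930 RPM


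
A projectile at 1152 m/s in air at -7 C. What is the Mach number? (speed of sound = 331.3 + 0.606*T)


a = 331.3 + 0.606*(-7) = 327.058 m/s
M = v/a = 1152/327.058 = 3.522

3.522


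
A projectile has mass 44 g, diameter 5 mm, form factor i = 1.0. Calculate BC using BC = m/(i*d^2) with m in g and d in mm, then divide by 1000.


BC = m/(i*d^2*1000) = 44/(1.0 * 5^2 * 1000) = 0.00176

0.00176


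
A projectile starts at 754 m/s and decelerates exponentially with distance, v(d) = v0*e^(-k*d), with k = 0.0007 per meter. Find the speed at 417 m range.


v = v0*exp(-k*d) = 754*exp(-0.0007*417) = 563.1 m/s

563.1 m/s


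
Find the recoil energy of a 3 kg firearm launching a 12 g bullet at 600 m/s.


v_r = m_p*v_p/m_gun = 0.012*600/3 = 2.4 m/s, E_r = 0.5*m_gun*v_r^2 = 0.5*3*2.4^2 = 8.64 J

8.64 J


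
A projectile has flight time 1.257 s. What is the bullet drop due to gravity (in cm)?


drop = 0.5*g*t^2 = 0.5*9.81*1.257^2 = 7.75014 m ≈ 775 cm

775 cm


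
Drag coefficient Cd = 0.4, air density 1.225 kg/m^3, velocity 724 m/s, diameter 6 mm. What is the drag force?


A = pi*(d/2)^2 = pi*(6/2000)^2 = 2.82743e-05 m^2
Fd = 0.5*Cd*rho*A*v^2 = 0.5*0.4*1.225*2.82743e-05*724^2 = 3.631 N

3.631 N


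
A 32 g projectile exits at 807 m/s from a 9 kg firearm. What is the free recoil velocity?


v_recoil = m_p * v_p / m_gun = 0.032 * 807 / 9 = 2.869 m/s

2.869 m/s


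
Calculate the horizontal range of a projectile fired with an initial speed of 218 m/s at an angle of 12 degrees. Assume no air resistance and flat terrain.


R = v0^2 * sin(2*theta) / g = 218^2 * sin(2*12°) / 9.81 = 1970 m

1970 m


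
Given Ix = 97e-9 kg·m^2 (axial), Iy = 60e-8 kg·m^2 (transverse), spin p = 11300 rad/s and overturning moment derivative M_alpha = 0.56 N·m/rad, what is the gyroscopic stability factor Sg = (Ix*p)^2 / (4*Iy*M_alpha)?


Sg = Ix^2 * p^2 / (4 * Iy * M_alpha) = (97e-9)^2 * 11300^2 / (4 * 60e-8 * 0.56) = 0.8939

0.8939


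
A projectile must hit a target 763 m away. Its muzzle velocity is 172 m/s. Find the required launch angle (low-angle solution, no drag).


sin(2*theta) = R*g/v0^2 = 763*9.81/172^2 = 0.253009, theta = arcsin(0.253009)/2 = 7.328°

7.328 degrees


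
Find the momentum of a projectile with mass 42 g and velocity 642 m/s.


p = m*v = 0.042*642 = 26.96 kg·m/s

26.96 kg·m/s


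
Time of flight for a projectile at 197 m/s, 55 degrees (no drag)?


T = 2*v0*sin(theta)/g = 2*197*sin(55°)/9.81 = 32.9 s

32.9 s


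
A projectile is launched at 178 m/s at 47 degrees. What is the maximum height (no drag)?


H = (v0*sin(theta))^2 / (2g) = (178*sin(47°))^2 / (2*9.81) = 863.8 m

863.8 m


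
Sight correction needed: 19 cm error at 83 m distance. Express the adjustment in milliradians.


1 mrad subtends 1 cm per 10 m of range, so adj = error_cm / (dist_m / 10) = 19 / (83/10) = 2.289 mrad

2.289 mrad


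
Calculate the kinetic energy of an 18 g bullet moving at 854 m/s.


E = 0.5*m*v^2 = 0.5*0.018*854^2 = 6564 J

6564 J


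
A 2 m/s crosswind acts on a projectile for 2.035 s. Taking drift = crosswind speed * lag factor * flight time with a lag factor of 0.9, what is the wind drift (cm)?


drift = v_wind * lag * t = 2 * 0.9 * 2.035 = 3.663 m ≈ 366.3 cm

366.3 cm
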